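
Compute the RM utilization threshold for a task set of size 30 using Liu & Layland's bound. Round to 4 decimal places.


Compute 2^(1/30) = 1.0233738920
Subtract 1: 1.0233738920 - 1 = 0.0233738920
Multiply by n: 30 * 0.0233738920 = 0.7012167600
Round to 4 dp: 0.7012

0.7012


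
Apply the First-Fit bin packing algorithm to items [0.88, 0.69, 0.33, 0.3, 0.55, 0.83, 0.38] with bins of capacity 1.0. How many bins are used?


Place items sequentially using First-Fit:
  Item 0.88 -> new Bin 1
  Item 0.69 -> new Bin 2
  Item 0.33 -> new Bin 3
  Item 0.3 -> Bin 2 (now 0.99)
  Item 0.55 -> Bin 3 (now 0.88)
  Item 0.83 -> new Bin 4
  Item 0.38 -> new Bin 5
Total bins used = 5

5


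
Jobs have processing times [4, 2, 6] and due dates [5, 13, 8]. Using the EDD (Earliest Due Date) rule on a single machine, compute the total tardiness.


Sort by due date (EDD order): [(4, 5), (6, 8), (2, 13)]
Compute completion times and tardiness:
  Job 1: p=4, d=5, C=4, tardiness=max(0,4-5)=0
  Job 2: p=6, d=8, C=10, tardiness=max(0,10-8)=2
  Job 3: p=2, d=13, C=12, tardiness=max(0,12-13)=0
Total tardiness = 2

2


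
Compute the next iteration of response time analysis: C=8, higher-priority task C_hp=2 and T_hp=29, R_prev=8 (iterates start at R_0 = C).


R_next = C + ceil(R_prev / T_hp) * C_hp
ceil(8 / 29) = ceil(0.2759) = 1
Interference = 1 * 2 = 2
R_next = 8 + 2 = 10

10


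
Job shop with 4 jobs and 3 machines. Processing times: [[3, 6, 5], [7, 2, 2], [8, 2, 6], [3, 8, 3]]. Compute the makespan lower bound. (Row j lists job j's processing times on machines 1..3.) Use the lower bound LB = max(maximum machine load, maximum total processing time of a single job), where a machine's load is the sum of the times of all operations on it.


Machine loads:
  Machine 1: 3 + 7 + 8 + 3 = 21
  Machine 2: 6 + 2 + 2 + 8 = 18
  Machine 3: 5 + 2 + 6 + 3 = 16
Max machine load = 21
Job totals:
  Job 1: 14
  Job 2: 11
  Job 3: 16
  Job 4: 14
Max job total = 16
Lower bound = max(21, 16) = 21

21


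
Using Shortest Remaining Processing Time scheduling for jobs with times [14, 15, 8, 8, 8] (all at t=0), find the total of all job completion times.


Since all jobs arrive at t=0, SRPT equals SPT ordering.
SPT order: [8, 8, 8, 14, 15]
Completion times:
  Job 1: p=8, C=8
  Job 2: p=8, C=16
  Job 3: p=8, C=24
  Job 4: p=14, C=38
  Job 5: p=15, C=53
Total completion time = 8 + 16 + 24 + 38 + 53 = 139

139


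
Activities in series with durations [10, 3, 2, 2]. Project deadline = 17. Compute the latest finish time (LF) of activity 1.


LF(activity 1) = deadline - sum of successor durations
Successors: activities 2 through 4 with durations [3, 2, 2]
Sum of successor durations = 7
LF = 17 - 7 = 10

10


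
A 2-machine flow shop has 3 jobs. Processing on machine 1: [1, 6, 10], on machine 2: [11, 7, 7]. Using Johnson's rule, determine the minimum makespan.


Apply Johnson's rule:
  Group 1 (a <= b): [(1, 1, 11), (2, 6, 7)]
  Group 2 (a > b): [(3, 10, 7)]
Optimal job order: [1, 2, 3]
Schedule:
  Job 1: M1 done at 1, M2 done at 12
  Job 2: M1 done at 7, M2 done at 19
  Job 3: M1 done at 17, M2 done at 26
Makespan = 26

26


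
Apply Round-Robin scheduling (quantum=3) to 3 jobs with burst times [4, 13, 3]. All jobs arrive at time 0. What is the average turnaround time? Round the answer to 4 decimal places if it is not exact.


Time quantum = 3
Execution trace:
  J1 runs 3 units, time = 3
  J2 runs 3 units, time = 6
  J3 runs 3 units, time = 9
  J1 runs 1 units, time = 10
  J2 runs 3 units, time = 13
  J2 runs 3 units, time = 16
  J2 runs 3 units, time = 19
  J2 runs 1 units, time = 20
Finish times: [10, 20, 9]
Average turnaround = 39/3 = 13.0

13.0


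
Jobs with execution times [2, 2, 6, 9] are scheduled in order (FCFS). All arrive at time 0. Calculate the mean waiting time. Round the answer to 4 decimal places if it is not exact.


FCFS order (as given): [2, 2, 6, 9]
Waiting times:
  Job 1: wait = 0
  Job 2: wait = 2
  Job 3: wait = 4
  Job 4: wait = 10
Sum of waiting times = 16
Average waiting time = 16/4 = 4.0

4.0


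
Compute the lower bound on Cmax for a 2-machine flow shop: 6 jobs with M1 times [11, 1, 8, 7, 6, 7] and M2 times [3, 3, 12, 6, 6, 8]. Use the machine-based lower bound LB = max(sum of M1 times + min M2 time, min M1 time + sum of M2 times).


LB1 = sum(M1 times) + min(M2 times) = 40 + 3 = 43
LB2 = min(M1 times) + sum(M2 times) = 1 + 38 = 39
Lower bound = max(LB1, LB2) = max(43, 39) = 43

43


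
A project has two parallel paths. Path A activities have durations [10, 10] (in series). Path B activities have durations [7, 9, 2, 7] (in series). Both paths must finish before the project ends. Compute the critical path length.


Path A total = 10 + 10 = 20
Path B total = 7 + 9 + 2 + 7 = 25
Critical path = longest path = max(20, 25) = 25

25


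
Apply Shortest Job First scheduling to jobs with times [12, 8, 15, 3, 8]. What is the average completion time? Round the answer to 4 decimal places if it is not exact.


SJF order (ascending): [3, 8, 8, 12, 15]
Completion times:
  Job 1: burst=3, C=3
  Job 2: burst=8, C=11
  Job 3: burst=8, C=19
  Job 4: burst=12, C=31
  Job 5: burst=15, C=46
Average completion = 110/5 = 22.0

22.0


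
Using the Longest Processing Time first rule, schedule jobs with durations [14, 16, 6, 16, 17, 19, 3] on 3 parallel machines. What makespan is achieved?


Sort jobs in decreasing order (LPT): [19, 17, 16, 16, 14, 6, 3]
Assign each job to the least loaded machine:
  Machine 1: jobs [19, 6, 3], load = 28
  Machine 2: jobs [17, 14], load = 31
  Machine 3: jobs [16, 16], load = 32
Makespan = max load = 32

32


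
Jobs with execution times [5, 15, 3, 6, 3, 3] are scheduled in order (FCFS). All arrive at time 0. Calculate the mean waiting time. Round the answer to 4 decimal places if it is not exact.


FCFS order (as given): [5, 15, 3, 6, 3, 3]
Waiting times:
  Job 1: wait = 0
  Job 2: wait = 5
  Job 3: wait = 20
  Job 4: wait = 23
  Job 5: wait = 29
  Job 6: wait = 32
Sum of waiting times = 109
Average waiting time = 109/6 = 18.1667

18.1667


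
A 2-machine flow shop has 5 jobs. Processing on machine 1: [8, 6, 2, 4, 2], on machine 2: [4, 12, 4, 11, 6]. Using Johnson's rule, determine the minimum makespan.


Apply Johnson's rule:
  Group 1 (a <= b): [(3, 2, 4), (5, 2, 6), (4, 4, 11), (2, 6, 12)]
  Group 2 (a > b): [(1, 8, 4)]
Optimal job order: [3, 5, 4, 2, 1]
Schedule:
  Job 3: M1 done at 2, M2 done at 6
  Job 5: M1 done at 4, M2 done at 12
  Job 4: M1 done at 8, M2 done at 23
  Job 2: M1 done at 14, M2 done at 35
  Job 1: M1 done at 22, M2 done at 39
Makespan = 39

39


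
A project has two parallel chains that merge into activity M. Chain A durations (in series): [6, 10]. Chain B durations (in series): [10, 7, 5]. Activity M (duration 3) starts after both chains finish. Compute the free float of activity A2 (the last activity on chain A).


ES(A2) = sum of predecessors on chain A = 6
EF(A2) = ES + duration = 6 + 10 = 16
Successor of A2 is M. ES(M) = max(sum(A), sum(B)) = max(16, 22) = 22
Free float = ES(successor) - EF(current) = 22 - 16 = 6

6


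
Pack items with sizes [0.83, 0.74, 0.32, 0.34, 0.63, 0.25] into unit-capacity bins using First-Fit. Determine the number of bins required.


Place items sequentially using First-Fit:
  Item 0.83 -> new Bin 1
  Item 0.74 -> new Bin 2
  Item 0.32 -> new Bin 3
  Item 0.34 -> Bin 3 (now 0.66)
  Item 0.63 -> new Bin 4
  Item 0.25 -> Bin 2 (now 0.99)
Total bins used = 4

4


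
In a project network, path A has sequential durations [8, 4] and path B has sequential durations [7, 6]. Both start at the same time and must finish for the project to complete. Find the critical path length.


Path A total = 8 + 4 = 12
Path B total = 7 + 6 = 13
Critical path = longest path = max(12, 13) = 13

13


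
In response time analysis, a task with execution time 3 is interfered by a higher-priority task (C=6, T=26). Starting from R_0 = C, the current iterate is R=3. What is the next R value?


R_next = C + ceil(R_prev / T_hp) * C_hp
ceil(3 / 26) = ceil(0.1154) = 1
Interference = 1 * 6 = 6
R_next = 3 + 6 = 9

9


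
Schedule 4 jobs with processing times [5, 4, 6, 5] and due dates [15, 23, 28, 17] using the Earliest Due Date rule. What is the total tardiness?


Sort by due date (EDD order): [(5, 15), (5, 17), (4, 23), (6, 28)]
Compute completion times and tardiness:
  Job 1: p=5, d=15, C=5, tardiness=max(0,5-15)=0
  Job 2: p=5, d=17, C=10, tardiness=max(0,10-17)=0
  Job 3: p=4, d=23, C=14, tardiness=max(0,14-23)=0
  Job 4: p=6, d=28, C=20, tardiness=max(0,20-28)=0
Total tardiness = 0

0


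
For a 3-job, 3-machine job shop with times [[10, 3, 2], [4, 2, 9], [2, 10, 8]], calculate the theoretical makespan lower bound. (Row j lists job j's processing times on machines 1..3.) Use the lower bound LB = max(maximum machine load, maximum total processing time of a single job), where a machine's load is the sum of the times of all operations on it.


Machine loads:
  Machine 1: 10 + 4 + 2 = 16
  Machine 2: 3 + 2 + 10 = 15
  Machine 3: 2 + 9 + 8 = 19
Max machine load = 19
Job totals:
  Job 1: 15
  Job 2: 15
  Job 3: 20
Max job total = 20
Lower bound = max(19, 20) = 20

20


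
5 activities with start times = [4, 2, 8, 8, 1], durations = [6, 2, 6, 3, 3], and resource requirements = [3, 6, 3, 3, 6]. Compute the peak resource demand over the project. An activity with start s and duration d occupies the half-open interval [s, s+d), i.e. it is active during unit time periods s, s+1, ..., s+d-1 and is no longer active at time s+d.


Each activity i is active on [start_i, start_i + duration_i).
Compute total resource usage per time slot:
  t=0: active resources = [], total = 0
  t=1: active resources = [6], total = 6
  t=2: active resources = [6, 6], total = 12
  t=3: active resources = [6, 6], total = 12
  t=4: active resources = [3], total = 3
  t=5: active resources = [3], total = 3
  t=6: active resources = [3], total = 3
  t=7: active resources = [3], total = 3
  t=8: active resources = [3, 3, 3], total = 9
  t=9: active resources = [3, 3, 3], total = 9
  t=10: active resources = [3, 3], total = 6
  t=11: active resources = [3], total = 3
  t=12: active resources = [3], total = 3
  t=13: active resources = [3], total = 3
Peak resource demand = 12

12


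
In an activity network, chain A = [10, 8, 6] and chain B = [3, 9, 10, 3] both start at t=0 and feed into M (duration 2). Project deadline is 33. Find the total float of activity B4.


Forward pass: ES(B4) = sum of predecessors on chain B = 22
EF = ES + duration = 22 + 3 = 25
Backward pass: LF(M) = deadline = 33; LS(M) = 33 - 2 = 31
LF(B4) = LS(M) - sum(successors on chain B) = 31 - 0 = 31
LS = LF - duration = 31 - 3 = 28
Total float = LS - ES = 28 - 22 = 6

6


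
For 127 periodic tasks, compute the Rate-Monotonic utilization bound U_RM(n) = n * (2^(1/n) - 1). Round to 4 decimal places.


Compute 2^(1/127) = 1.0054727730
Subtract 1: 1.0054727730 - 1 = 0.0054727730
Multiply by n: 127 * 0.0054727730 = 0.6950421710
Round to 4 dp: 0.6950

0.6950


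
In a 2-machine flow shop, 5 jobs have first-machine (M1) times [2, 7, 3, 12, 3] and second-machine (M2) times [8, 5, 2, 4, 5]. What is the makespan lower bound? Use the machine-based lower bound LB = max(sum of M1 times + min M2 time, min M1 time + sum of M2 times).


LB1 = sum(M1 times) + min(M2 times) = 27 + 2 = 29
LB2 = min(M1 times) + sum(M2 times) = 2 + 24 = 26
Lower bound = max(LB1, LB2) = max(29, 26) = 29

29


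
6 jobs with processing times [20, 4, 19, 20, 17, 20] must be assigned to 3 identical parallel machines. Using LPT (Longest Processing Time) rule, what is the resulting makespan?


Sort jobs in decreasing order (LPT): [20, 20, 20, 19, 17, 4]
Assign each job to the least loaded machine:
  Machine 1: jobs [20, 19], load = 39
  Machine 2: jobs [20, 17], load = 37
  Machine 3: jobs [20, 4], load = 24
Makespan = max load = 39

39


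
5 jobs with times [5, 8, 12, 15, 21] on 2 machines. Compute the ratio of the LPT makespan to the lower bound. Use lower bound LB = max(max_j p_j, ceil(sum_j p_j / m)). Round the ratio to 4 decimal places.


LPT order: [21, 15, 12, 8, 5]
Machine loads after assignment: [29, 32]
LPT makespan = 32
Lower bound = max(max_job, ceil(total/2)) = max(21, 31) = 31
Ratio = 32 / 31 = 1.0323

1.0323


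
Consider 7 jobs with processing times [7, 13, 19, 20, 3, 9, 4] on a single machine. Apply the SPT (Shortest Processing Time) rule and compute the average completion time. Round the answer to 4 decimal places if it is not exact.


Sort jobs by processing time (SPT order): [3, 4, 7, 9, 13, 19, 20]
Compute completion times sequentially:
  Job 1: processing = 3, completes at 3
  Job 2: processing = 4, completes at 7
  Job 3: processing = 7, completes at 14
  Job 4: processing = 9, completes at 23
  Job 5: processing = 13, completes at 36
  Job 6: processing = 19, completes at 55
  Job 7: processing = 20, completes at 75
Sum of completion times = 213
Average completion time = 213/7 = 30.4286

30.4286


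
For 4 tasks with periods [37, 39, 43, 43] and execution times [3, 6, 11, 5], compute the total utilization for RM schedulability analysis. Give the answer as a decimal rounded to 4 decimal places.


Compute individual utilizations (exact fractions):
  Task 1: C/T = 3/37 (approx. 0.0811)
  Task 2: C/T = 6/39 = 2/13 (approx. 0.1538)
  Task 3: C/T = 11/43 (approx. 0.2558)
  Task 4: C/T = 5/43 (approx. 0.1163)
Total utilization U = 3/37 + 2/13 + 11/43 + 5/43 = 12555/20683
Rounded to 4 decimal places: U = 0.6070
RM (Liu & Layland) bound for 4 tasks = 0.756828; compare with U = 12555/20683 (approx. 0.607020)
U <= bound, so schedulable by RM sufficient condition.

0.6070


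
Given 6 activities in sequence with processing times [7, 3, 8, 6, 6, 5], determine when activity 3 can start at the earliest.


Activity 3 starts after activities 1 through 2 complete.
Predecessor durations: [7, 3]
ES = 7 + 3 = 10

10


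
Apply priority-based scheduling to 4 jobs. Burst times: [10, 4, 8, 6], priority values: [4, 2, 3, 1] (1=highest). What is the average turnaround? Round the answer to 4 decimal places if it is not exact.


Sort by priority (ascending = highest first):
Order: [(1, 6), (2, 4), (3, 8), (4, 10)]
Completion times:
  Priority 1, burst=6, C=6
  Priority 2, burst=4, C=10
  Priority 3, burst=8, C=18
  Priority 4, burst=10, C=28
Average turnaround = 62/4 = 15.5

15.5


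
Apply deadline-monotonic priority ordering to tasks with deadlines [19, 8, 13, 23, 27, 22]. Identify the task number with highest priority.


Sort tasks by relative deadline (ascending):
  Task 2: deadline = 8
  Task 3: deadline = 13
  Task 1: deadline = 19
  Task 6: deadline = 22
  Task 4: deadline = 23
  Task 5: deadline = 27
Priority order (highest first): [2, 3, 1, 6, 4, 5]
Highest priority task = 2

2


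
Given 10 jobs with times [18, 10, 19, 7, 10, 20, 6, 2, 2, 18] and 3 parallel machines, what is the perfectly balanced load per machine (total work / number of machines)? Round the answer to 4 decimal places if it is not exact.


Total processing time = 18 + 10 + 19 + 7 + 10 + 20 + 6 + 2 + 2 + 18 = 112
Number of machines = 3
Ideal balanced load = 112 / 3 = 37.3333

37.3333


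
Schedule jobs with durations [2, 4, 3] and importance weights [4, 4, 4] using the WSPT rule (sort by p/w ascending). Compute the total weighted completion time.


Compute p/w ratios and sort ascending (WSPT): [(2, 4), (3, 4), (4, 4)]
Compute weighted completion times:
  Job (p=2,w=4): C=2, w*C=4*2=8
  Job (p=3,w=4): C=5, w*C=4*5=20
  Job (p=4,w=4): C=9, w*C=4*9=36
Total weighted completion time = 64

64


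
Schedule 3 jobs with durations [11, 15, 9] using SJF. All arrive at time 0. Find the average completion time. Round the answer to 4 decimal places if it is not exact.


SJF order (ascending): [9, 11, 15]
Completion times:
  Job 1: burst=9, C=9
  Job 2: burst=11, C=20
  Job 3: burst=15, C=35
Average completion = 64/3 = 21.3333

21.3333


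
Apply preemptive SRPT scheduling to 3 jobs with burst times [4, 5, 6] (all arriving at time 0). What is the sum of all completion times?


Since all jobs arrive at t=0, SRPT equals SPT ordering.
SPT order: [4, 5, 6]
Completion times:
  Job 1: p=4, C=4
  Job 2: p=5, C=9
  Job 3: p=6, C=15
Total completion time = 4 + 9 + 15 = 28

28


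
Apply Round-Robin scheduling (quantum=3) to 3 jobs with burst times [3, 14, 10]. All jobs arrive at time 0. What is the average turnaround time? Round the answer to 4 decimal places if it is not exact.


Time quantum = 3
Execution trace:
  J1 runs 3 units, time = 3
  J2 runs 3 units, time = 6
  J3 runs 3 units, time = 9
  J2 runs 3 units, time = 12
  J3 runs 3 units, time = 15
  J2 runs 3 units, time = 18
  J3 runs 3 units, time = 21
  J2 runs 3 units, time = 24
  J3 runs 1 units, time = 25
  J2 runs 2 units, time = 27
Finish times: [3, 27, 25]
Average turnaround = 55/3 = 18.3333

18.3333


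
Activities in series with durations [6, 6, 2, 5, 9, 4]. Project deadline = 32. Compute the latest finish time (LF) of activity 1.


LF(activity 1) = deadline - sum of successor durations
Successors: activities 2 through 6 with durations [6, 2, 5, 9, 4]
Sum of successor durations = 26
LF = 32 - 26 = 6

6


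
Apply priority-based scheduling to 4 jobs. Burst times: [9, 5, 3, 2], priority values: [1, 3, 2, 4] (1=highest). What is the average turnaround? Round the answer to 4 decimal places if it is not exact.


Sort by priority (ascending = highest first):
Order: [(1, 9), (2, 3), (3, 5), (4, 2)]
Completion times:
  Priority 1, burst=9, C=9
  Priority 2, burst=3, C=12
  Priority 3, burst=5, C=17
  Priority 4, burst=2, C=19
Average turnaround = 57/4 = 14.25

14.25


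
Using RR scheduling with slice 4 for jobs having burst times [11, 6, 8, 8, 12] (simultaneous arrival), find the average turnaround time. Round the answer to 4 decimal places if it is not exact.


Time quantum = 4
Execution trace:
  J1 runs 4 units, time = 4
  J2 runs 4 units, time = 8
  J3 runs 4 units, time = 12
  J4 runs 4 units, time = 16
  J5 runs 4 units, time = 20
  J1 runs 4 units, time = 24
  J2 runs 2 units, time = 26
  J3 runs 4 units, time = 30
  J4 runs 4 units, time = 34
  J5 runs 4 units, time = 38
  J1 runs 3 units, time = 41
  J5 runs 4 units, time = 45
Finish times: [41, 26, 30, 34, 45]
Average turnaround = 176/5 = 35.2

35.2


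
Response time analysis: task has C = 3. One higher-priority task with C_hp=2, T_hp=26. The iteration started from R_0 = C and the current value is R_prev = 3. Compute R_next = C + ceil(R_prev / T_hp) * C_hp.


R_next = C + ceil(R_prev / T_hp) * C_hp
ceil(3 / 26) = ceil(0.1154) = 1
Interference = 1 * 2 = 2
R_next = 3 + 2 = 5

5


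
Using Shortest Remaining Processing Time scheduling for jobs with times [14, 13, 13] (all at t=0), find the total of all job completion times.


Since all jobs arrive at t=0, SRPT equals SPT ordering.
SPT order: [13, 13, 14]
Completion times:
  Job 1: p=13, C=13
  Job 2: p=13, C=26
  Job 3: p=14, C=40
Total completion time = 13 + 26 + 40 = 79

79


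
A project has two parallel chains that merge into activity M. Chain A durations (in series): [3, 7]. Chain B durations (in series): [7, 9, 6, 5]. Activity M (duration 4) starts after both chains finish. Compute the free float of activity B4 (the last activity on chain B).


ES(B4) = sum of predecessors on chain B = 22
EF(B4) = ES + duration = 22 + 5 = 27
Successor of B4 is M. ES(M) = max(sum(A), sum(B)) = max(10, 27) = 27
Free float = ES(successor) - EF(current) = 27 - 27 = 0

0


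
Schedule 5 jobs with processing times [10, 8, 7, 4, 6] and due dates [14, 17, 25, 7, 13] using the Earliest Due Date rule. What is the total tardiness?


Sort by due date (EDD order): [(4, 7), (6, 13), (10, 14), (8, 17), (7, 25)]
Compute completion times and tardiness:
  Job 1: p=4, d=7, C=4, tardiness=max(0,4-7)=0
  Job 2: p=6, d=13, C=10, tardiness=max(0,10-13)=0
  Job 3: p=10, d=14, C=20, tardiness=max(0,20-14)=6
  Job 4: p=8, d=17, C=28, tardiness=max(0,28-17)=11
  Job 5: p=7, d=25, C=35, tardiness=max(0,35-25)=10
Total tardiness = 27

27


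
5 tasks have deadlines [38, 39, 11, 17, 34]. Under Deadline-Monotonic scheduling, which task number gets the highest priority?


Sort tasks by relative deadline (ascending):
  Task 3: deadline = 11
  Task 4: deadline = 17
  Task 5: deadline = 34
  Task 1: deadline = 38
  Task 2: deadline = 39
Priority order (highest first): [3, 4, 5, 1, 2]
Highest priority task = 3

3


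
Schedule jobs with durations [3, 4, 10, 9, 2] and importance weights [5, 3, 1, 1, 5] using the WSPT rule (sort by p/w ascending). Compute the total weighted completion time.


Compute p/w ratios and sort ascending (WSPT): [(2, 5), (3, 5), (4, 3), (9, 1), (10, 1)]
Compute weighted completion times:
  Job (p=2,w=5): C=2, w*C=5*2=10
  Job (p=3,w=5): C=5, w*C=5*5=25
  Job (p=4,w=3): C=9, w*C=3*9=27
  Job (p=9,w=1): C=18, w*C=1*18=18
  Job (p=10,w=1): C=28, w*C=1*28=28
Total weighted completion time = 108

108


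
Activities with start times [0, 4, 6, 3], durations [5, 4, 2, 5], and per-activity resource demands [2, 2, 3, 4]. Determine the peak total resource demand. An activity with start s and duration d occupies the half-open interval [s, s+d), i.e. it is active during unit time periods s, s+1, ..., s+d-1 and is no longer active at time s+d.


Each activity i is active on [start_i, start_i + duration_i).
Compute total resource usage per time slot:
  t=0: active resources = [2], total = 2
  t=1: active resources = [2], total = 2
  t=2: active resources = [2], total = 2
  t=3: active resources = [2, 4], total = 6
  t=4: active resources = [2, 2, 4], total = 8
  t=5: active resources = [2, 4], total = 6
  t=6: active resources = [2, 3, 4], total = 9
  t=7: active resources = [2, 3, 4], total = 9
Peak resource demand = 9

9


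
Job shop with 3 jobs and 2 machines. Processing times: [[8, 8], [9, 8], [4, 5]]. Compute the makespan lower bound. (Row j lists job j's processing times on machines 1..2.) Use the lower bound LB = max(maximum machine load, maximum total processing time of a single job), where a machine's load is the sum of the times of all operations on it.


Machine loads:
  Machine 1: 8 + 9 + 4 = 21
  Machine 2: 8 + 8 + 5 = 21
Max machine load = 21
Job totals:
  Job 1: 16
  Job 2: 17
  Job 3: 9
Max job total = 17
Lower bound = max(21, 17) = 21

21


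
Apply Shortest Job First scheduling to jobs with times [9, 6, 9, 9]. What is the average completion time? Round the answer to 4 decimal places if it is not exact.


SJF order (ascending): [6, 9, 9, 9]
Completion times:
  Job 1: burst=6, C=6
  Job 2: burst=9, C=15
  Job 3: burst=9, C=24
  Job 4: burst=9, C=33
Average completion = 78/4 = 19.5

19.5


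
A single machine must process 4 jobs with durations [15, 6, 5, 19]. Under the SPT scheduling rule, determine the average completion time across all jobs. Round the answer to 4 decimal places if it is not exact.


Sort jobs by processing time (SPT order): [5, 6, 15, 19]
Compute completion times sequentially:
  Job 1: processing = 5, completes at 5
  Job 2: processing = 6, completes at 11
  Job 3: processing = 15, completes at 26
  Job 4: processing = 19, completes at 45
Sum of completion times = 87
Average completion time = 87/4 = 21.75

21.75


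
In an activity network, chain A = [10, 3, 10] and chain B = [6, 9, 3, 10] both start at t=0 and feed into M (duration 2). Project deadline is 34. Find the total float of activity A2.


Forward pass: ES(A2) = sum of predecessors on chain A = 10
EF = ES + duration = 10 + 3 = 13
Backward pass: LF(M) = deadline = 34; LS(M) = 34 - 2 = 32
LF(A2) = LS(M) - sum(successors on chain A) = 32 - 10 = 22
LS = LF - duration = 22 - 3 = 19
Total float = LS - ES = 19 - 10 = 9

9


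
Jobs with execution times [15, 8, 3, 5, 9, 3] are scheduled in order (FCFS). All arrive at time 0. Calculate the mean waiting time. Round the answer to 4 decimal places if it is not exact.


FCFS order (as given): [15, 8, 3, 5, 9, 3]
Waiting times:
  Job 1: wait = 0
  Job 2: wait = 15
  Job 3: wait = 23
  Job 4: wait = 26
  Job 5: wait = 31
  Job 6: wait = 40
Sum of waiting times = 135
Average waiting time = 135/6 = 22.5

22.5


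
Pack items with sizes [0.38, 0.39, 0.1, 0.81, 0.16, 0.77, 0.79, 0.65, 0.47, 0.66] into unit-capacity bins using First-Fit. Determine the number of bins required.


Place items sequentially using First-Fit:
  Item 0.38 -> new Bin 1
  Item 0.39 -> Bin 1 (now 0.77)
  Item 0.1 -> Bin 1 (now 0.87)
  Item 0.81 -> new Bin 2
  Item 0.16 -> Bin 2 (now 0.97)
  Item 0.77 -> new Bin 3
  Item 0.79 -> new Bin 4
  Item 0.65 -> new Bin 5
  Item 0.47 -> new Bin 6
  Item 0.66 -> new Bin 7
Total bins used = 7

7


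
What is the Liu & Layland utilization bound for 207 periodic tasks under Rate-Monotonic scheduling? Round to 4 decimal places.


Compute 2^(1/207) = 1.0033541497
Subtract 1: 1.0033541497 - 1 = 0.0033541497
Multiply by n: 207 * 0.0033541497 = 0.6943089879
Round to 4 dp: 0.6943

0.6943


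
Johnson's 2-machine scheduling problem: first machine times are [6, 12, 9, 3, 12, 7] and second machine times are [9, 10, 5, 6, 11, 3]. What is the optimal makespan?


Apply Johnson's rule:
  Group 1 (a <= b): [(4, 3, 6), (1, 6, 9)]
  Group 2 (a > b): [(5, 12, 11), (2, 12, 10), (3, 9, 5), (6, 7, 3)]
Optimal job order: [4, 1, 5, 2, 3, 6]
Schedule:
  Job 4: M1 done at 3, M2 done at 9
  Job 1: M1 done at 9, M2 done at 18
  Job 5: M1 done at 21, M2 done at 32
  Job 2: M1 done at 33, M2 done at 43
  Job 3: M1 done at 42, M2 done at 48
  Job 6: M1 done at 49, M2 done at 52
Makespan = 52

52


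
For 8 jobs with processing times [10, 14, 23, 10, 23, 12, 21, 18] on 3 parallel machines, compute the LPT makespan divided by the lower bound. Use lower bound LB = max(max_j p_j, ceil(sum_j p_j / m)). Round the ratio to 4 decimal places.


LPT order: [23, 23, 21, 18, 14, 12, 10, 10]
Machine loads after assignment: [47, 45, 39]
LPT makespan = 47
Lower bound = max(max_job, ceil(total/3)) = max(23, 44) = 44
Ratio = 47 / 44 = 1.0682

1.0682


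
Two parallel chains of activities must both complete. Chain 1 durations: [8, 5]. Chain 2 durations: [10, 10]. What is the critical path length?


Path A total = 8 + 5 = 13
Path B total = 10 + 10 = 20
Critical path = longest path = max(13, 20) = 20

20


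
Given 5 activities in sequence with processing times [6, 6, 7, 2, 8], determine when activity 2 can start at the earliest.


Activity 2 starts after activities 1 through 1 complete.
Predecessor durations: [6]
ES = 6 = 6

6


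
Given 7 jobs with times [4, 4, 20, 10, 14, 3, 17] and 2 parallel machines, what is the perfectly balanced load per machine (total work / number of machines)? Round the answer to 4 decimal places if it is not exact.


Total processing time = 4 + 4 + 20 + 10 + 14 + 3 + 17 = 72
Number of machines = 2
Ideal balanced load = 72 / 2 = 36.0

36.0


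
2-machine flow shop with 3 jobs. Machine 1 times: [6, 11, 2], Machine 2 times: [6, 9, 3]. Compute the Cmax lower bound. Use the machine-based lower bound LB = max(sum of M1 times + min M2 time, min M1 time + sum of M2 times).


LB1 = sum(M1 times) + min(M2 times) = 19 + 3 = 22
LB2 = min(M1 times) + sum(M2 times) = 2 + 18 = 20
Lower bound = max(LB1, LB2) = max(22, 20) = 22

22


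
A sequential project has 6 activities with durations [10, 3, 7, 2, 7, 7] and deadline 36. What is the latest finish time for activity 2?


LF(activity 2) = deadline - sum of successor durations
Successors: activities 3 through 6 with durations [7, 2, 7, 7]
Sum of successor durations = 23
LF = 36 - 23 = 13

13


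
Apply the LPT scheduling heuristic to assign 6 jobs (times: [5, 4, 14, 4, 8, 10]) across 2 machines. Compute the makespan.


Sort jobs in decreasing order (LPT): [14, 10, 8, 5, 4, 4]
Assign each job to the least loaded machine:
  Machine 1: jobs [14, 5, 4], load = 23
  Machine 2: jobs [10, 8, 4], load = 22
Makespan = max load = 23

23


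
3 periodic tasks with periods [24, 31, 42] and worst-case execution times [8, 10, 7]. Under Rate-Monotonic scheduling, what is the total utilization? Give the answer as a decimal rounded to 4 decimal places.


Compute individual utilizations (exact fractions):
  Task 1: C/T = 8/24 = 1/3 (approx. 0.3333)
  Task 2: C/T = 10/31 (approx. 0.3226)
  Task 3: C/T = 7/42 = 1/6 (approx. 0.1667)
Total utilization U = 1/3 + 10/31 + 1/6 = 51/62
Rounded to 4 decimal places: U = 0.8226
RM (Liu & Layland) bound for 3 tasks = 0.779763; compare with U = 51/62 (approx. 0.822581)
bound < U <= 1, so the RM sufficient condition is not met (inconclusive; an exact test such as response-time analysis is needed).

0.8226


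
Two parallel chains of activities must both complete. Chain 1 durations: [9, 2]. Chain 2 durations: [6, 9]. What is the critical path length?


Path A total = 9 + 2 = 11
Path B total = 6 + 9 = 15
Critical path = longest path = max(11, 15) = 15

15


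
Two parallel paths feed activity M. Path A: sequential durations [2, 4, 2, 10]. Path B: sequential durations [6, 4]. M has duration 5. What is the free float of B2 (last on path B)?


ES(B2) = sum of predecessors on chain B = 6
EF(B2) = ES + duration = 6 + 4 = 10
Successor of B2 is M. ES(M) = max(sum(A), sum(B)) = max(18, 10) = 18
Free float = ES(successor) - EF(current) = 18 - 10 = 8

8


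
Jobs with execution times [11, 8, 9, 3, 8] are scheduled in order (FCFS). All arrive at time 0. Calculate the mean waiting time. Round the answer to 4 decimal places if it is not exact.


FCFS order (as given): [11, 8, 9, 3, 8]
Waiting times:
  Job 1: wait = 0
  Job 2: wait = 11
  Job 3: wait = 19
  Job 4: wait = 28
  Job 5: wait = 31
Sum of waiting times = 89
Average waiting time = 89/5 = 17.8

17.8


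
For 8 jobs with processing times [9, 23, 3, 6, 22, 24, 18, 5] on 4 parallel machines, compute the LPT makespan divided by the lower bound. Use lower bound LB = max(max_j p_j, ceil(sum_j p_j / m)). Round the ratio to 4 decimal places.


LPT order: [24, 23, 22, 18, 9, 6, 5, 3]
Machine loads after assignment: [27, 28, 28, 27]
LPT makespan = 28
Lower bound = max(max_job, ceil(total/4)) = max(24, 28) = 28
Ratio = 28 / 28 = 1.0

1.0


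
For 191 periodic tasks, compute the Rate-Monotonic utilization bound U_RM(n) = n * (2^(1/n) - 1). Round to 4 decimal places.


Compute 2^(1/191) = 1.0036356358
Subtract 1: 1.0036356358 - 1 = 0.0036356358
Multiply by n: 191 * 0.0036356358 = 0.6944064378
Round to 4 dp: 0.6944

0.6944


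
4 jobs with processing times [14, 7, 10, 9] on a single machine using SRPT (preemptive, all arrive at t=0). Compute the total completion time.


Since all jobs arrive at t=0, SRPT equals SPT ordering.
SPT order: [7, 9, 10, 14]
Completion times:
  Job 1: p=7, C=7
  Job 2: p=9, C=16
  Job 3: p=10, C=26
  Job 4: p=14, C=40
Total completion time = 7 + 16 + 26 + 40 = 89

89


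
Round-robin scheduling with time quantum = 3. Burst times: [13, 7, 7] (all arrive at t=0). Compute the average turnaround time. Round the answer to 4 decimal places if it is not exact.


Time quantum = 3
Execution trace:
  J1 runs 3 units, time = 3
  J2 runs 3 units, time = 6
  J3 runs 3 units, time = 9
  J1 runs 3 units, time = 12
  J2 runs 3 units, time = 15
  J3 runs 3 units, time = 18
  J1 runs 3 units, time = 21
  J2 runs 1 units, time = 22
  J3 runs 1 units, time = 23
  J1 runs 3 units, time = 26
  J1 runs 1 units, time = 27
Finish times: [27, 22, 23]
Average turnaround = 72/3 = 24.0

24.0


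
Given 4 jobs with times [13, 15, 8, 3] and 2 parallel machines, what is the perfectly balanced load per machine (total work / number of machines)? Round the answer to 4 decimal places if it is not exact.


Total processing time = 13 + 15 + 8 + 3 = 39
Number of machines = 2
Ideal balanced load = 39 / 2 = 19.5

19.5


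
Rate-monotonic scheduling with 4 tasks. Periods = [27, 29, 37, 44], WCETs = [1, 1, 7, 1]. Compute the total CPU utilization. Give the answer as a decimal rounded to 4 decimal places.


Compute individual utilizations (exact fractions):
  Task 1: C/T = 1/27 (approx. 0.037)
  Task 2: C/T = 1/29 (approx. 0.0345)
  Task 3: C/T = 7/37 (approx. 0.1892)
  Task 4: C/T = 1/44 (approx. 0.0227)
Total utilization U = 1/27 + 1/29 + 7/37 + 1/44 = 361303/1274724
Rounded to 4 decimal places: U = 0.2834
RM (Liu & Layland) bound for 4 tasks = 0.756828; compare with U = 361303/1274724 (approx. 0.283436)
U <= bound, so schedulable by RM sufficient condition.

0.2834


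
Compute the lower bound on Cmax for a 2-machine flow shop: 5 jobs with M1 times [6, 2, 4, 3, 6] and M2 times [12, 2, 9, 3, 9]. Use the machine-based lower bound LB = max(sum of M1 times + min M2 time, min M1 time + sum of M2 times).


LB1 = sum(M1 times) + min(M2 times) = 21 + 2 = 23
LB2 = min(M1 times) + sum(M2 times) = 2 + 35 = 37
Lower bound = max(LB1, LB2) = max(23, 37) = 37

37


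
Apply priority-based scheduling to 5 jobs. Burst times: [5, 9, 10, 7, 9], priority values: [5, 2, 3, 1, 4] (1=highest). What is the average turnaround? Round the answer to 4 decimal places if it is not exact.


Sort by priority (ascending = highest first):
Order: [(1, 7), (2, 9), (3, 10), (4, 9), (5, 5)]
Completion times:
  Priority 1, burst=7, C=7
  Priority 2, burst=9, C=16
  Priority 3, burst=10, C=26
  Priority 4, burst=9, C=35
  Priority 5, burst=5, C=40
Average turnaround = 124/5 = 24.8

24.8


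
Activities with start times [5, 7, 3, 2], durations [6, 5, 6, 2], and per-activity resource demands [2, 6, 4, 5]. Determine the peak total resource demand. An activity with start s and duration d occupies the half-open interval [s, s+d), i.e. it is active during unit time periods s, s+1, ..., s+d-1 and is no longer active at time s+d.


Each activity i is active on [start_i, start_i + duration_i).
Compute total resource usage per time slot:
  t=0: active resources = [], total = 0
  t=1: active resources = [], total = 0
  t=2: active resources = [5], total = 5
  t=3: active resources = [4, 5], total = 9
  t=4: active resources = [4], total = 4
  t=5: active resources = [2, 4], total = 6
  t=6: active resources = [2, 4], total = 6
  t=7: active resources = [2, 6, 4], total = 12
  t=8: active resources = [2, 6, 4], total = 12
  t=9: active resources = [2, 6], total = 8
  t=10: active resources = [2, 6], total = 8
  t=11: active resources = [6], total = 6
Peak resource demand = 12

12


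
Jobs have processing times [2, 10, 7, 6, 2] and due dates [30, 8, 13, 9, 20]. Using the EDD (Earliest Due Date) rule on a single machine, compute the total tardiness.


Sort by due date (EDD order): [(10, 8), (6, 9), (7, 13), (2, 20), (2, 30)]
Compute completion times and tardiness:
  Job 1: p=10, d=8, C=10, tardiness=max(0,10-8)=2
  Job 2: p=6, d=9, C=16, tardiness=max(0,16-9)=7
  Job 3: p=7, d=13, C=23, tardiness=max(0,23-13)=10
  Job 4: p=2, d=20, C=25, tardiness=max(0,25-20)=5
  Job 5: p=2, d=30, C=27, tardiness=max(0,27-30)=0
Total tardiness = 24

24


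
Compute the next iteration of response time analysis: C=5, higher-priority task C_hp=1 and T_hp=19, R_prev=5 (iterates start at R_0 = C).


R_next = C + ceil(R_prev / T_hp) * C_hp
ceil(5 / 19) = ceil(0.2632) = 1
Interference = 1 * 1 = 1
R_next = 5 + 1 = 6

6


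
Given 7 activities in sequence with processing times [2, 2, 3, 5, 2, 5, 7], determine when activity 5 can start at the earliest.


Activity 5 starts after activities 1 through 4 complete.
Predecessor durations: [2, 2, 3, 5]
ES = 2 + 2 + 3 + 5 = 12

12


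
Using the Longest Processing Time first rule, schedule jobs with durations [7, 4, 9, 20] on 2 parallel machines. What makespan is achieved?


Sort jobs in decreasing order (LPT): [20, 9, 7, 4]
Assign each job to the least loaded machine:
  Machine 1: jobs [20], load = 20
  Machine 2: jobs [9, 7, 4], load = 20
Makespan = max load = 20

20


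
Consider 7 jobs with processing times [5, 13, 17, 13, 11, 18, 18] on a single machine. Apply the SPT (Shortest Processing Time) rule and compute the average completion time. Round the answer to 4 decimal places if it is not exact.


Sort jobs by processing time (SPT order): [5, 11, 13, 13, 17, 18, 18]
Compute completion times sequentially:
  Job 1: processing = 5, completes at 5
  Job 2: processing = 11, completes at 16
  Job 3: processing = 13, completes at 29
  Job 4: processing = 13, completes at 42
  Job 5: processing = 17, completes at 59
  Job 6: processing = 18, completes at 77
  Job 7: processing = 18, completes at 95
Sum of completion times = 323
Average completion time = 323/7 = 46.1429

46.1429


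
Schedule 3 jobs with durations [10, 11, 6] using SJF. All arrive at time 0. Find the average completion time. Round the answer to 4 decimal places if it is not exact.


SJF order (ascending): [6, 10, 11]
Completion times:
  Job 1: burst=6, C=6
  Job 2: burst=10, C=16
  Job 3: burst=11, C=27
Average completion = 49/3 = 16.3333

16.3333


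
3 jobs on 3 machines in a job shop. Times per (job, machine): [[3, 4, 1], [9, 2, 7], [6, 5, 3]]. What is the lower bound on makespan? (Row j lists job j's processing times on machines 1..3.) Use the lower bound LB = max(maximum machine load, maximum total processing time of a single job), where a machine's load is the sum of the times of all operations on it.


Machine loads:
  Machine 1: 3 + 9 + 6 = 18
  Machine 2: 4 + 2 + 5 = 11
  Machine 3: 1 + 7 + 3 = 11
Max machine load = 18
Job totals:
  Job 1: 8
  Job 2: 18
  Job 3: 14
Max job total = 18
Lower bound = max(18, 18) = 18

18


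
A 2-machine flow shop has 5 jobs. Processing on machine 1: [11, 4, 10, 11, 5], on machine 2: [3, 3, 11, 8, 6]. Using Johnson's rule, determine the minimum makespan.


Apply Johnson's rule:
  Group 1 (a <= b): [(5, 5, 6), (3, 10, 11)]
  Group 2 (a > b): [(4, 11, 8), (1, 11, 3), (2, 4, 3)]
Optimal job order: [5, 3, 4, 1, 2]
Schedule:
  Job 5: M1 done at 5, M2 done at 11
  Job 3: M1 done at 15, M2 done at 26
  Job 4: M1 done at 26, M2 done at 34
  Job 1: M1 done at 37, M2 done at 40
  Job 2: M1 done at 41, M2 done at 44
Makespan = 44

44


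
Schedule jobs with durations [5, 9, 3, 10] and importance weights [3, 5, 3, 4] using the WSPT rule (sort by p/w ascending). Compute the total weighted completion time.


Compute p/w ratios and sort ascending (WSPT): [(3, 3), (5, 3), (9, 5), (10, 4)]
Compute weighted completion times:
  Job (p=3,w=3): C=3, w*C=3*3=9
  Job (p=5,w=3): C=8, w*C=3*8=24
  Job (p=9,w=5): C=17, w*C=5*17=85
  Job (p=10,w=4): C=27, w*C=4*27=108
Total weighted completion time = 226

226


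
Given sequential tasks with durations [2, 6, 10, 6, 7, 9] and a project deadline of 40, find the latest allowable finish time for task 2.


LF(activity 2) = deadline - sum of successor durations
Successors: activities 3 through 6 with durations [10, 6, 7, 9]
Sum of successor durations = 32
LF = 40 - 32 = 8

8


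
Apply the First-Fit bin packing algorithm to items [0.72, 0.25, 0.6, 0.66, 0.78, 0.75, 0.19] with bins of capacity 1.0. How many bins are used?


Place items sequentially using First-Fit:
  Item 0.72 -> new Bin 1
  Item 0.25 -> Bin 1 (now 0.97)
  Item 0.6 -> new Bin 2
  Item 0.66 -> new Bin 3
  Item 0.78 -> new Bin 4
  Item 0.75 -> new Bin 5
  Item 0.19 -> Bin 2 (now 0.79)
Total bins used = 5

5


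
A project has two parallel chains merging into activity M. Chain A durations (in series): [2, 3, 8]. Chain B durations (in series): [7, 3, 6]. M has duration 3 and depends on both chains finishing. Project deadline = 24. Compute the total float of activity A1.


Forward pass: ES(A1) = sum of predecessors on chain A = 0
EF = ES + duration = 0 + 2 = 2
Backward pass: LF(M) = deadline = 24; LS(M) = 24 - 3 = 21
LF(A1) = LS(M) - sum(successors on chain A) = 21 - 11 = 10
LS = LF - duration = 10 - 2 = 8
Total float = LS - ES = 8 - 0 = 8

8


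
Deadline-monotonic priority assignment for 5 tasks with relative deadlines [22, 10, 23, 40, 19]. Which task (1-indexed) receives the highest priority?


Sort tasks by relative deadline (ascending):
  Task 2: deadline = 10
  Task 5: deadline = 19
  Task 1: deadline = 22
  Task 3: deadline = 23
  Task 4: deadline = 40
Priority order (highest first): [2, 5, 1, 3, 4]
Highest priority task = 2

2
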